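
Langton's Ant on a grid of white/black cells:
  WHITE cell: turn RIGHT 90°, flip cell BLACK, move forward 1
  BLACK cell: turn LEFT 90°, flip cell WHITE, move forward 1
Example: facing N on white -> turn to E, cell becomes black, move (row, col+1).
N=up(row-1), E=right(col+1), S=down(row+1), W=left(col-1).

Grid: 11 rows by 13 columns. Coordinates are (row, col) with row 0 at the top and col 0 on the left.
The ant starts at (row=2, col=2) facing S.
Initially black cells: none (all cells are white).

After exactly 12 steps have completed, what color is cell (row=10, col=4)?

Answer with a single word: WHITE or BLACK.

Step 1: on WHITE (2,2): turn R to W, flip to black, move to (2,1). |black|=1
Step 2: on WHITE (2,1): turn R to N, flip to black, move to (1,1). |black|=2
Step 3: on WHITE (1,1): turn R to E, flip to black, move to (1,2). |black|=3
Step 4: on WHITE (1,2): turn R to S, flip to black, move to (2,2). |black|=4
Step 5: on BLACK (2,2): turn L to E, flip to white, move to (2,3). |black|=3
Step 6: on WHITE (2,3): turn R to S, flip to black, move to (3,3). |black|=4
Step 7: on WHITE (3,3): turn R to W, flip to black, move to (3,2). |black|=5
Step 8: on WHITE (3,2): turn R to N, flip to black, move to (2,2). |black|=6
Step 9: on WHITE (2,2): turn R to E, flip to black, move to (2,3). |black|=7
Step 10: on BLACK (2,3): turn L to N, flip to white, move to (1,3). |black|=6
Step 11: on WHITE (1,3): turn R to E, flip to black, move to (1,4). |black|=7
Step 12: on WHITE (1,4): turn R to S, flip to black, move to (2,4). |black|=8

Answer: WHITE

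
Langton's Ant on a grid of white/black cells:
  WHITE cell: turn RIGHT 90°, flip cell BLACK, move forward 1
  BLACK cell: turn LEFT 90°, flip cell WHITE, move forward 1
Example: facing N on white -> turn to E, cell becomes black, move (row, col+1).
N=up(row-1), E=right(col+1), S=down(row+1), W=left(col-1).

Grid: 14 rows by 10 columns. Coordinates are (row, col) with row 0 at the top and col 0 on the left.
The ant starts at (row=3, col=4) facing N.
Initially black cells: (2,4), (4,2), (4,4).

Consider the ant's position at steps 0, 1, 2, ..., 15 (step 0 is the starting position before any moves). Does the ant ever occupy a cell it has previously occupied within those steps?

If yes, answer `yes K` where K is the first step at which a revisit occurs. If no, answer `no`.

Answer: yes 7

Derivation:
Step 1: on WHITE (3,4): turn R to E, flip to black, move to (3,5). |black|=4 — new cell
Step 2: on WHITE (3,5): turn R to S, flip to black, move to (4,5). |black|=5 — new cell
Step 3: on WHITE (4,5): turn R to W, flip to black, move to (4,4). |black|=6 — new cell
Step 4: on BLACK (4,4): turn L to S, flip to white, move to (5,4). |black|=5 — new cell
Step 5: on WHITE (5,4): turn R to W, flip to black, move to (5,3). |black|=6 — new cell
Step 6: on WHITE (5,3): turn R to N, flip to black, move to (4,3). |black|=7 — new cell
Step 7: on WHITE (4,3): turn R to E, flip to black, move to (4,4). |black|=8 — REVISIT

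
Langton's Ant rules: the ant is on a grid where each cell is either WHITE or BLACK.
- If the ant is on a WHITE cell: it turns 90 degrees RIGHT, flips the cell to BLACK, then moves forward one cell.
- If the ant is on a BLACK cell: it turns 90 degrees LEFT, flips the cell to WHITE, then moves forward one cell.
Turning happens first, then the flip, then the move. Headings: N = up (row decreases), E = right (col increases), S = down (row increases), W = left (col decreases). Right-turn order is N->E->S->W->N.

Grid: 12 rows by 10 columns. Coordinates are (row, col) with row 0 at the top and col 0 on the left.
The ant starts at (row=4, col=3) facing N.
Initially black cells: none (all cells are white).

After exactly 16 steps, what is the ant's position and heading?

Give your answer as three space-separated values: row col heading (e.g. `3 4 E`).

Step 1: on WHITE (4,3): turn R to E, flip to black, move to (4,4). |black|=1
Step 2: on WHITE (4,4): turn R to S, flip to black, move to (5,4). |black|=2
Step 3: on WHITE (5,4): turn R to W, flip to black, move to (5,3). |black|=3
Step 4: on WHITE (5,3): turn R to N, flip to black, move to (4,3). |black|=4
Step 5: on BLACK (4,3): turn L to W, flip to white, move to (4,2). |black|=3
Step 6: on WHITE (4,2): turn R to N, flip to black, move to (3,2). |black|=4
Step 7: on WHITE (3,2): turn R to E, flip to black, move to (3,3). |black|=5
Step 8: on WHITE (3,3): turn R to S, flip to black, move to (4,3). |black|=6
Step 9: on WHITE (4,3): turn R to W, flip to black, move to (4,2). |black|=7
Step 10: on BLACK (4,2): turn L to S, flip to white, move to (5,2). |black|=6
Step 11: on WHITE (5,2): turn R to W, flip to black, move to (5,1). |black|=7
Step 12: on WHITE (5,1): turn R to N, flip to black, move to (4,1). |black|=8
Step 13: on WHITE (4,1): turn R to E, flip to black, move to (4,2). |black|=9
Step 14: on WHITE (4,2): turn R to S, flip to black, move to (5,2). |black|=10
Step 15: on BLACK (5,2): turn L to E, flip to white, move to (5,3). |black|=9
Step 16: on BLACK (5,3): turn L to N, flip to white, move to (4,3). |black|=8

Answer: 4 3 N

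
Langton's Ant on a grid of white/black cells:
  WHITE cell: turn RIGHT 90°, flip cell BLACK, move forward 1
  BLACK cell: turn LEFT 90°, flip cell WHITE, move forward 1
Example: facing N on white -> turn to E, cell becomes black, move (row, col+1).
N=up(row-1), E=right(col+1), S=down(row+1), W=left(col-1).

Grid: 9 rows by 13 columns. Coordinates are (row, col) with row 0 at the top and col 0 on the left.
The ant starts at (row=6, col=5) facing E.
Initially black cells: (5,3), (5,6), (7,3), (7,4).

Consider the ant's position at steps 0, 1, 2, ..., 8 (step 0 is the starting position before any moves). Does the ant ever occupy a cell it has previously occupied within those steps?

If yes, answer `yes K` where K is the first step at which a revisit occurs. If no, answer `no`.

Answer: no

Derivation:
Step 1: on WHITE (6,5): turn R to S, flip to black, move to (7,5). |black|=5 — new cell
Step 2: on WHITE (7,5): turn R to W, flip to black, move to (7,4). |black|=6 — new cell
Step 3: on BLACK (7,4): turn L to S, flip to white, move to (8,4). |black|=5 — new cell
Step 4: on WHITE (8,4): turn R to W, flip to black, move to (8,3). |black|=6 — new cell
Step 5: on WHITE (8,3): turn R to N, flip to black, move to (7,3). |black|=7 — new cell
Step 6: on BLACK (7,3): turn L to W, flip to white, move to (7,2). |black|=6 — new cell
Step 7: on WHITE (7,2): turn R to N, flip to black, move to (6,2). |black|=7 — new cell
Step 8: on WHITE (6,2): turn R to E, flip to black, move to (6,3). |black|=8 — new cell
No revisit within 8 steps.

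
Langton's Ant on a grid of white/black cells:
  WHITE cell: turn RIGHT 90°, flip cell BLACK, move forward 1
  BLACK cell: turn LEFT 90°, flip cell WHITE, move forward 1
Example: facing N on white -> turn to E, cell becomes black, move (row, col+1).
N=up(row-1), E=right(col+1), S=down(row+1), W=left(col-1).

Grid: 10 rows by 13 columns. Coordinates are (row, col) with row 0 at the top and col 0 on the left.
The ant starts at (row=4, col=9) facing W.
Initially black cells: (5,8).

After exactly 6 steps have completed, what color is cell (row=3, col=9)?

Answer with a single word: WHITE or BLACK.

Step 1: on WHITE (4,9): turn R to N, flip to black, move to (3,9). |black|=2
Step 2: on WHITE (3,9): turn R to E, flip to black, move to (3,10). |black|=3
Step 3: on WHITE (3,10): turn R to S, flip to black, move to (4,10). |black|=4
Step 4: on WHITE (4,10): turn R to W, flip to black, move to (4,9). |black|=5
Step 5: on BLACK (4,9): turn L to S, flip to white, move to (5,9). |black|=4
Step 6: on WHITE (5,9): turn R to W, flip to black, move to (5,8). |black|=5

Answer: BLACK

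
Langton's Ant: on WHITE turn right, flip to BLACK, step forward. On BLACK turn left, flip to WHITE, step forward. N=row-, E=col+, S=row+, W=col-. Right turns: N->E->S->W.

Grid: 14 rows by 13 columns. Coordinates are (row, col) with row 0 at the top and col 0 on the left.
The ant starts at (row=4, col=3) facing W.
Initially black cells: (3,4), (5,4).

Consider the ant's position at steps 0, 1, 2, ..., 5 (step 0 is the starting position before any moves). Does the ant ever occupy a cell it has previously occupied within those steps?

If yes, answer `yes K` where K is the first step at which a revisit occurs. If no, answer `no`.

Answer: no

Derivation:
Step 1: on WHITE (4,3): turn R to N, flip to black, move to (3,3). |black|=3 — new cell
Step 2: on WHITE (3,3): turn R to E, flip to black, move to (3,4). |black|=4 — new cell
Step 3: on BLACK (3,4): turn L to N, flip to white, move to (2,4). |black|=3 — new cell
Step 4: on WHITE (2,4): turn R to E, flip to black, move to (2,5). |black|=4 — new cell
Step 5: on WHITE (2,5): turn R to S, flip to black, move to (3,5). |black|=5 — new cell
No revisit within 5 steps.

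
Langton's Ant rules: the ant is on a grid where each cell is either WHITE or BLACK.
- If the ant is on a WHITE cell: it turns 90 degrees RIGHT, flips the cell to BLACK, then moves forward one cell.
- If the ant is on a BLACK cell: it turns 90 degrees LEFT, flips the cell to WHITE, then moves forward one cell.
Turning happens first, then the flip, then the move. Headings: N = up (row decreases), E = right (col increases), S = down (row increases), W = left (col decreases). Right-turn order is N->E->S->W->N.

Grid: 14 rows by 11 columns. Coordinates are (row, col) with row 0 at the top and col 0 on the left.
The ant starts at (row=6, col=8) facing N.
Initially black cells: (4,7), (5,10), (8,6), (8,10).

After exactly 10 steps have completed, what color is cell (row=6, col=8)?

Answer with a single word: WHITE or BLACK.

Step 1: on WHITE (6,8): turn R to E, flip to black, move to (6,9). |black|=5
Step 2: on WHITE (6,9): turn R to S, flip to black, move to (7,9). |black|=6
Step 3: on WHITE (7,9): turn R to W, flip to black, move to (7,8). |black|=7
Step 4: on WHITE (7,8): turn R to N, flip to black, move to (6,8). |black|=8
Step 5: on BLACK (6,8): turn L to W, flip to white, move to (6,7). |black|=7
Step 6: on WHITE (6,7): turn R to N, flip to black, move to (5,7). |black|=8
Step 7: on WHITE (5,7): turn R to E, flip to black, move to (5,8). |black|=9
Step 8: on WHITE (5,8): turn R to S, flip to black, move to (6,8). |black|=10
Step 9: on WHITE (6,8): turn R to W, flip to black, move to (6,7). |black|=11
Step 10: on BLACK (6,7): turn L to S, flip to white, move to (7,7). |black|=10

Answer: BLACK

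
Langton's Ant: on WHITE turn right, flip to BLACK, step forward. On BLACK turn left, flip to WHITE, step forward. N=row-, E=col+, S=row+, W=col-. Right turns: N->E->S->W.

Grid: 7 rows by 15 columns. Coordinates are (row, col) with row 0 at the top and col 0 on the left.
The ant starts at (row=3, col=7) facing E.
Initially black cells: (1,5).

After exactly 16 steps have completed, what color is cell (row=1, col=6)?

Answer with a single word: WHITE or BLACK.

Answer: BLACK

Derivation:
Step 1: on WHITE (3,7): turn R to S, flip to black, move to (4,7). |black|=2
Step 2: on WHITE (4,7): turn R to W, flip to black, move to (4,6). |black|=3
Step 3: on WHITE (4,6): turn R to N, flip to black, move to (3,6). |black|=4
Step 4: on WHITE (3,6): turn R to E, flip to black, move to (3,7). |black|=5
Step 5: on BLACK (3,7): turn L to N, flip to white, move to (2,7). |black|=4
Step 6: on WHITE (2,7): turn R to E, flip to black, move to (2,8). |black|=5
Step 7: on WHITE (2,8): turn R to S, flip to black, move to (3,8). |black|=6
Step 8: on WHITE (3,8): turn R to W, flip to black, move to (3,7). |black|=7
Step 9: on WHITE (3,7): turn R to N, flip to black, move to (2,7). |black|=8
Step 10: on BLACK (2,7): turn L to W, flip to white, move to (2,6). |black|=7
Step 11: on WHITE (2,6): turn R to N, flip to black, move to (1,6). |black|=8
Step 12: on WHITE (1,6): turn R to E, flip to black, move to (1,7). |black|=9
Step 13: on WHITE (1,7): turn R to S, flip to black, move to (2,7). |black|=10
Step 14: on WHITE (2,7): turn R to W, flip to black, move to (2,6). |black|=11
Step 15: on BLACK (2,6): turn L to S, flip to white, move to (3,6). |black|=10
Step 16: on BLACK (3,6): turn L to E, flip to white, move to (3,7). |black|=9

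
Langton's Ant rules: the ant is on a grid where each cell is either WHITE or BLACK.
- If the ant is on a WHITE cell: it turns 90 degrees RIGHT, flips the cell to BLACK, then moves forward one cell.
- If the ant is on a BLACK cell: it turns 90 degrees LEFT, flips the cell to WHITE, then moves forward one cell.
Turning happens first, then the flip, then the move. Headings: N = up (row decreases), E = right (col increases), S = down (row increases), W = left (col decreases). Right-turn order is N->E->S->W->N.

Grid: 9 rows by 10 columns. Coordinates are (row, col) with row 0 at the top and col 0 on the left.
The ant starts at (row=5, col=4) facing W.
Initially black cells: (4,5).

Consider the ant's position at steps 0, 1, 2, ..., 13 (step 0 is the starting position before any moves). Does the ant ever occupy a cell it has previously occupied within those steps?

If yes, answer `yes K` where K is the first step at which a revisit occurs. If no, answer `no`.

Answer: yes 6

Derivation:
Step 1: on WHITE (5,4): turn R to N, flip to black, move to (4,4). |black|=2 — new cell
Step 2: on WHITE (4,4): turn R to E, flip to black, move to (4,5). |black|=3 — new cell
Step 3: on BLACK (4,5): turn L to N, flip to white, move to (3,5). |black|=2 — new cell
Step 4: on WHITE (3,5): turn R to E, flip to black, move to (3,6). |black|=3 — new cell
Step 5: on WHITE (3,6): turn R to S, flip to black, move to (4,6). |black|=4 — new cell
Step 6: on WHITE (4,6): turn R to W, flip to black, move to (4,5). |black|=5 — REVISIT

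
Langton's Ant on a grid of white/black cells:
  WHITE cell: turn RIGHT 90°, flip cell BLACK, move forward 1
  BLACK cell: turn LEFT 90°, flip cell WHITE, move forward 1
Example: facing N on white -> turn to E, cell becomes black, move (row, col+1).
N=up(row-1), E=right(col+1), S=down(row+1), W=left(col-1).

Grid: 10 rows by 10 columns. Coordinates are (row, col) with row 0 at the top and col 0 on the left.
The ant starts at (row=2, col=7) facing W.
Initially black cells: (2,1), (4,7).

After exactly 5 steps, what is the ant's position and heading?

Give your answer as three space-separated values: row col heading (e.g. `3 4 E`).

Step 1: on WHITE (2,7): turn R to N, flip to black, move to (1,7). |black|=3
Step 2: on WHITE (1,7): turn R to E, flip to black, move to (1,8). |black|=4
Step 3: on WHITE (1,8): turn R to S, flip to black, move to (2,8). |black|=5
Step 4: on WHITE (2,8): turn R to W, flip to black, move to (2,7). |black|=6
Step 5: on BLACK (2,7): turn L to S, flip to white, move to (3,7). |black|=5

Answer: 3 7 S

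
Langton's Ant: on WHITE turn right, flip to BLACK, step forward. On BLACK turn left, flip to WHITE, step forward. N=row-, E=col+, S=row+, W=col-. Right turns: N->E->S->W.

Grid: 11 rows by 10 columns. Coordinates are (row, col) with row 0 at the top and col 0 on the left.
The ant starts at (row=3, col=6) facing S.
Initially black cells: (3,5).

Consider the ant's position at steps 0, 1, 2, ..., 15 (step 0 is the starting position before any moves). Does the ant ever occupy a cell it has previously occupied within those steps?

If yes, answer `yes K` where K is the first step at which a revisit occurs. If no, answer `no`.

Answer: yes 5

Derivation:
Step 1: on WHITE (3,6): turn R to W, flip to black, move to (3,5). |black|=2 — new cell
Step 2: on BLACK (3,5): turn L to S, flip to white, move to (4,5). |black|=1 — new cell
Step 3: on WHITE (4,5): turn R to W, flip to black, move to (4,4). |black|=2 — new cell
Step 4: on WHITE (4,4): turn R to N, flip to black, move to (3,4). |black|=3 — new cell
Step 5: on WHITE (3,4): turn R to E, flip to black, move to (3,5). |black|=4 — REVISIT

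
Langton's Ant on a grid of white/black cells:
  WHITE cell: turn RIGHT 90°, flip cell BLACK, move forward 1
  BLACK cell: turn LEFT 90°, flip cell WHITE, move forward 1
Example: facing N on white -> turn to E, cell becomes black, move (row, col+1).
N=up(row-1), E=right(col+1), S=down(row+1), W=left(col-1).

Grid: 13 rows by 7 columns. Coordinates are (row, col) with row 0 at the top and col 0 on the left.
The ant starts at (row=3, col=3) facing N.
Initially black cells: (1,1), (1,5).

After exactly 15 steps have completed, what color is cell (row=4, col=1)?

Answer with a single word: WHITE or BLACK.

Answer: BLACK

Derivation:
Step 1: on WHITE (3,3): turn R to E, flip to black, move to (3,4). |black|=3
Step 2: on WHITE (3,4): turn R to S, flip to black, move to (4,4). |black|=4
Step 3: on WHITE (4,4): turn R to W, flip to black, move to (4,3). |black|=5
Step 4: on WHITE (4,3): turn R to N, flip to black, move to (3,3). |black|=6
Step 5: on BLACK (3,3): turn L to W, flip to white, move to (3,2). |black|=5
Step 6: on WHITE (3,2): turn R to N, flip to black, move to (2,2). |black|=6
Step 7: on WHITE (2,2): turn R to E, flip to black, move to (2,3). |black|=7
Step 8: on WHITE (2,3): turn R to S, flip to black, move to (3,3). |black|=8
Step 9: on WHITE (3,3): turn R to W, flip to black, move to (3,2). |black|=9
Step 10: on BLACK (3,2): turn L to S, flip to white, move to (4,2). |black|=8
Step 11: on WHITE (4,2): turn R to W, flip to black, move to (4,1). |black|=9
Step 12: on WHITE (4,1): turn R to N, flip to black, move to (3,1). |black|=10
Step 13: on WHITE (3,1): turn R to E, flip to black, move to (3,2). |black|=11
Step 14: on WHITE (3,2): turn R to S, flip to black, move to (4,2). |black|=12
Step 15: on BLACK (4,2): turn L to E, flip to white, move to (4,3). |black|=11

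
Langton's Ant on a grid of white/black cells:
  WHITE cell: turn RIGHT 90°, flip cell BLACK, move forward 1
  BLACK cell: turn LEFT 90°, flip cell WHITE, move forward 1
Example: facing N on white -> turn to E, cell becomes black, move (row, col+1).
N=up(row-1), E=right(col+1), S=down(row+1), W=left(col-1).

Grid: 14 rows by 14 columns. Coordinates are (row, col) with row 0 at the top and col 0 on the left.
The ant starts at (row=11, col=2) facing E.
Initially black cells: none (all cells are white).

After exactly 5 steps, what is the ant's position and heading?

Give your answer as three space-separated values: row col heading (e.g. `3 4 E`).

Step 1: on WHITE (11,2): turn R to S, flip to black, move to (12,2). |black|=1
Step 2: on WHITE (12,2): turn R to W, flip to black, move to (12,1). |black|=2
Step 3: on WHITE (12,1): turn R to N, flip to black, move to (11,1). |black|=3
Step 4: on WHITE (11,1): turn R to E, flip to black, move to (11,2). |black|=4
Step 5: on BLACK (11,2): turn L to N, flip to white, move to (10,2). |black|=3

Answer: 10 2 N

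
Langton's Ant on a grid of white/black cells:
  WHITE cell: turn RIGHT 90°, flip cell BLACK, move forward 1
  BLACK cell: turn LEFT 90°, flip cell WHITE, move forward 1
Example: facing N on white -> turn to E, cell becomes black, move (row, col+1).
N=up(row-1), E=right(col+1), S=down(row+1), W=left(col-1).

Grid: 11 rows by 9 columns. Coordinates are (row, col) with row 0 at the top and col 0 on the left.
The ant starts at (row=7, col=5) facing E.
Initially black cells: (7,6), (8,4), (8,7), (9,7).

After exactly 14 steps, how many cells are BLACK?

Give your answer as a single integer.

Answer: 10

Derivation:
Step 1: on WHITE (7,5): turn R to S, flip to black, move to (8,5). |black|=5
Step 2: on WHITE (8,5): turn R to W, flip to black, move to (8,4). |black|=6
Step 3: on BLACK (8,4): turn L to S, flip to white, move to (9,4). |black|=5
Step 4: on WHITE (9,4): turn R to W, flip to black, move to (9,3). |black|=6
Step 5: on WHITE (9,3): turn R to N, flip to black, move to (8,3). |black|=7
Step 6: on WHITE (8,3): turn R to E, flip to black, move to (8,4). |black|=8
Step 7: on WHITE (8,4): turn R to S, flip to black, move to (9,4). |black|=9
Step 8: on BLACK (9,4): turn L to E, flip to white, move to (9,5). |black|=8
Step 9: on WHITE (9,5): turn R to S, flip to black, move to (10,5). |black|=9
Step 10: on WHITE (10,5): turn R to W, flip to black, move to (10,4). |black|=10
Step 11: on WHITE (10,4): turn R to N, flip to black, move to (9,4). |black|=11
Step 12: on WHITE (9,4): turn R to E, flip to black, move to (9,5). |black|=12
Step 13: on BLACK (9,5): turn L to N, flip to white, move to (8,5). |black|=11
Step 14: on BLACK (8,5): turn L to W, flip to white, move to (8,4). |black|=10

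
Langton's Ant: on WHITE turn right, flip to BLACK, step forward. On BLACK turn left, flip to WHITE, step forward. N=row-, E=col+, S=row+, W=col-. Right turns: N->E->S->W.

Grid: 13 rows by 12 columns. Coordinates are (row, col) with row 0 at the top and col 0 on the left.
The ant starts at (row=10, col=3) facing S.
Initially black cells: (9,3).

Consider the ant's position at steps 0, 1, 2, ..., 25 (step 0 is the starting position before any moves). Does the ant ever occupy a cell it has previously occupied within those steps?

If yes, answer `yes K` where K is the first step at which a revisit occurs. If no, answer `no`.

Step 1: on WHITE (10,3): turn R to W, flip to black, move to (10,2). |black|=2 — new cell
Step 2: on WHITE (10,2): turn R to N, flip to black, move to (9,2). |black|=3 — new cell
Step 3: on WHITE (9,2): turn R to E, flip to black, move to (9,3). |black|=4 — new cell
Step 4: on BLACK (9,3): turn L to N, flip to white, move to (8,3). |black|=3 — new cell
Step 5: on WHITE (8,3): turn R to E, flip to black, move to (8,4). |black|=4 — new cell
Step 6: on WHITE (8,4): turn R to S, flip to black, move to (9,4). |black|=5 — new cell
Step 7: on WHITE (9,4): turn R to W, flip to black, move to (9,3). |black|=6 — REVISIT

Answer: yes 7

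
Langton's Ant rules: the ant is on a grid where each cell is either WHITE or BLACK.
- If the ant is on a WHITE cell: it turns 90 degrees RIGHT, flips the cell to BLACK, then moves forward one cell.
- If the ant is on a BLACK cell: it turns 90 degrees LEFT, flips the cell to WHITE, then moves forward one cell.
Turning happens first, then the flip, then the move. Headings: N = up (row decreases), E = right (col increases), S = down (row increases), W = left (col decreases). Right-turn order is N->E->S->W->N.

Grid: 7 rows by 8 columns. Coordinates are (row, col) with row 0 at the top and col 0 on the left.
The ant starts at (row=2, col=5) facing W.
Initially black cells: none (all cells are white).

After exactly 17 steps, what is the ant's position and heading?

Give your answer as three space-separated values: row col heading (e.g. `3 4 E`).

Step 1: on WHITE (2,5): turn R to N, flip to black, move to (1,5). |black|=1
Step 2: on WHITE (1,5): turn R to E, flip to black, move to (1,6). |black|=2
Step 3: on WHITE (1,6): turn R to S, flip to black, move to (2,6). |black|=3
Step 4: on WHITE (2,6): turn R to W, flip to black, move to (2,5). |black|=4
Step 5: on BLACK (2,5): turn L to S, flip to white, move to (3,5). |black|=3
Step 6: on WHITE (3,5): turn R to W, flip to black, move to (3,4). |black|=4
Step 7: on WHITE (3,4): turn R to N, flip to black, move to (2,4). |black|=5
Step 8: on WHITE (2,4): turn R to E, flip to black, move to (2,5). |black|=6
Step 9: on WHITE (2,5): turn R to S, flip to black, move to (3,5). |black|=7
Step 10: on BLACK (3,5): turn L to E, flip to white, move to (3,6). |black|=6
Step 11: on WHITE (3,6): turn R to S, flip to black, move to (4,6). |black|=7
Step 12: on WHITE (4,6): turn R to W, flip to black, move to (4,5). |black|=8
Step 13: on WHITE (4,5): turn R to N, flip to black, move to (3,5). |black|=9
Step 14: on WHITE (3,5): turn R to E, flip to black, move to (3,6). |black|=10
Step 15: on BLACK (3,6): turn L to N, flip to white, move to (2,6). |black|=9
Step 16: on BLACK (2,6): turn L to W, flip to white, move to (2,5). |black|=8
Step 17: on BLACK (2,5): turn L to S, flip to white, move to (3,5). |black|=7

Answer: 3 5 S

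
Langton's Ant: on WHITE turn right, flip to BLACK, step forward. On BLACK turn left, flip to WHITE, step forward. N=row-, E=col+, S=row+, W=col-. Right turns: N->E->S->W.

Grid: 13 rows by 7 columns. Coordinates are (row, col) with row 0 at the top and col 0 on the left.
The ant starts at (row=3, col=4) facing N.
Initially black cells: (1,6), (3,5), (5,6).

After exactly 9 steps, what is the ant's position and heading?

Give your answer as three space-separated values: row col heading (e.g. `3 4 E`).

Answer: 1 5 E

Derivation:
Step 1: on WHITE (3,4): turn R to E, flip to black, move to (3,5). |black|=4
Step 2: on BLACK (3,5): turn L to N, flip to white, move to (2,5). |black|=3
Step 3: on WHITE (2,5): turn R to E, flip to black, move to (2,6). |black|=4
Step 4: on WHITE (2,6): turn R to S, flip to black, move to (3,6). |black|=5
Step 5: on WHITE (3,6): turn R to W, flip to black, move to (3,5). |black|=6
Step 6: on WHITE (3,5): turn R to N, flip to black, move to (2,5). |black|=7
Step 7: on BLACK (2,5): turn L to W, flip to white, move to (2,4). |black|=6
Step 8: on WHITE (2,4): turn R to N, flip to black, move to (1,4). |black|=7
Step 9: on WHITE (1,4): turn R to E, flip to black, move to (1,5). |black|=8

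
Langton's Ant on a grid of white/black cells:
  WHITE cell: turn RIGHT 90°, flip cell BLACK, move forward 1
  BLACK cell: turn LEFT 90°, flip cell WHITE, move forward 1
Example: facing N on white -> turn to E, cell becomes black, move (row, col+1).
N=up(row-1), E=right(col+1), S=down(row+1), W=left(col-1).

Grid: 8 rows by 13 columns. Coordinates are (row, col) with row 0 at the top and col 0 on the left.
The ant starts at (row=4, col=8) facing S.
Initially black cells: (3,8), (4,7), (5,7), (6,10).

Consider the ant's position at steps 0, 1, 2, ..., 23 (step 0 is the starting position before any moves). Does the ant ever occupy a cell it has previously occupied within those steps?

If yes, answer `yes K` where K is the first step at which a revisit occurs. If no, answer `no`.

Answer: yes 6

Derivation:
Step 1: on WHITE (4,8): turn R to W, flip to black, move to (4,7). |black|=5 — new cell
Step 2: on BLACK (4,7): turn L to S, flip to white, move to (5,7). |black|=4 — new cell
Step 3: on BLACK (5,7): turn L to E, flip to white, move to (5,8). |black|=3 — new cell
Step 4: on WHITE (5,8): turn R to S, flip to black, move to (6,8). |black|=4 — new cell
Step 5: on WHITE (6,8): turn R to W, flip to black, move to (6,7). |black|=5 — new cell
Step 6: on WHITE (6,7): turn R to N, flip to black, move to (5,7). |black|=6 — REVISIT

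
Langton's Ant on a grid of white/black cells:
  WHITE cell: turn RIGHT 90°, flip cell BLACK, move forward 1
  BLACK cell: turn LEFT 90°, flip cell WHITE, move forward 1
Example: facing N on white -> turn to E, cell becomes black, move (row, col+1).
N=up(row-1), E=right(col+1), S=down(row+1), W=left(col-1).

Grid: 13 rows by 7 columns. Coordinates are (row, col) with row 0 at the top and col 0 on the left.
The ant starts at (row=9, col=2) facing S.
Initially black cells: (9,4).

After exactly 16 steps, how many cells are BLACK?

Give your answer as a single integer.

Step 1: on WHITE (9,2): turn R to W, flip to black, move to (9,1). |black|=2
Step 2: on WHITE (9,1): turn R to N, flip to black, move to (8,1). |black|=3
Step 3: on WHITE (8,1): turn R to E, flip to black, move to (8,2). |black|=4
Step 4: on WHITE (8,2): turn R to S, flip to black, move to (9,2). |black|=5
Step 5: on BLACK (9,2): turn L to E, flip to white, move to (9,3). |black|=4
Step 6: on WHITE (9,3): turn R to S, flip to black, move to (10,3). |black|=5
Step 7: on WHITE (10,3): turn R to W, flip to black, move to (10,2). |black|=6
Step 8: on WHITE (10,2): turn R to N, flip to black, move to (9,2). |black|=7
Step 9: on WHITE (9,2): turn R to E, flip to black, move to (9,3). |black|=8
Step 10: on BLACK (9,3): turn L to N, flip to white, move to (8,3). |black|=7
Step 11: on WHITE (8,3): turn R to E, flip to black, move to (8,4). |black|=8
Step 12: on WHITE (8,4): turn R to S, flip to black, move to (9,4). |black|=9
Step 13: on BLACK (9,4): turn L to E, flip to white, move to (9,5). |black|=8
Step 14: on WHITE (9,5): turn R to S, flip to black, move to (10,5). |black|=9
Step 15: on WHITE (10,5): turn R to W, flip to black, move to (10,4). |black|=10
Step 16: on WHITE (10,4): turn R to N, flip to black, move to (9,4). |black|=11

Answer: 11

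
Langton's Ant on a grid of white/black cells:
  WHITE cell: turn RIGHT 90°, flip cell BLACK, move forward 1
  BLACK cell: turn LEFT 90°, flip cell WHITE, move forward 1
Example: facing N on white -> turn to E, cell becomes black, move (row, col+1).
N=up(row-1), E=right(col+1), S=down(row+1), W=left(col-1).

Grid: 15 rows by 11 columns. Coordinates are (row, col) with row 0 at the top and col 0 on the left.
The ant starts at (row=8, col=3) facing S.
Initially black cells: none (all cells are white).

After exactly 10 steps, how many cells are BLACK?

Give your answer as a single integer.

Step 1: on WHITE (8,3): turn R to W, flip to black, move to (8,2). |black|=1
Step 2: on WHITE (8,2): turn R to N, flip to black, move to (7,2). |black|=2
Step 3: on WHITE (7,2): turn R to E, flip to black, move to (7,3). |black|=3
Step 4: on WHITE (7,3): turn R to S, flip to black, move to (8,3). |black|=4
Step 5: on BLACK (8,3): turn L to E, flip to white, move to (8,4). |black|=3
Step 6: on WHITE (8,4): turn R to S, flip to black, move to (9,4). |black|=4
Step 7: on WHITE (9,4): turn R to W, flip to black, move to (9,3). |black|=5
Step 8: on WHITE (9,3): turn R to N, flip to black, move to (8,3). |black|=6
Step 9: on WHITE (8,3): turn R to E, flip to black, move to (8,4). |black|=7
Step 10: on BLACK (8,4): turn L to N, flip to white, move to (7,4). |black|=6

Answer: 6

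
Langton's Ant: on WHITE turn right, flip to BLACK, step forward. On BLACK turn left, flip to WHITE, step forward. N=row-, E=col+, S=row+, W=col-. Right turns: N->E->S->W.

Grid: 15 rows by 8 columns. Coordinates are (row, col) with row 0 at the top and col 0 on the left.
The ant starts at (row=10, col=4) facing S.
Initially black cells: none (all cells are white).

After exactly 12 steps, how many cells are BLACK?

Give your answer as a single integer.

Step 1: on WHITE (10,4): turn R to W, flip to black, move to (10,3). |black|=1
Step 2: on WHITE (10,3): turn R to N, flip to black, move to (9,3). |black|=2
Step 3: on WHITE (9,3): turn R to E, flip to black, move to (9,4). |black|=3
Step 4: on WHITE (9,4): turn R to S, flip to black, move to (10,4). |black|=4
Step 5: on BLACK (10,4): turn L to E, flip to white, move to (10,5). |black|=3
Step 6: on WHITE (10,5): turn R to S, flip to black, move to (11,5). |black|=4
Step 7: on WHITE (11,5): turn R to W, flip to black, move to (11,4). |black|=5
Step 8: on WHITE (11,4): turn R to N, flip to black, move to (10,4). |black|=6
Step 9: on WHITE (10,4): turn R to E, flip to black, move to (10,5). |black|=7
Step 10: on BLACK (10,5): turn L to N, flip to white, move to (9,5). |black|=6
Step 11: on WHITE (9,5): turn R to E, flip to black, move to (9,6). |black|=7
Step 12: on WHITE (9,6): turn R to S, flip to black, move to (10,6). |black|=8

Answer: 8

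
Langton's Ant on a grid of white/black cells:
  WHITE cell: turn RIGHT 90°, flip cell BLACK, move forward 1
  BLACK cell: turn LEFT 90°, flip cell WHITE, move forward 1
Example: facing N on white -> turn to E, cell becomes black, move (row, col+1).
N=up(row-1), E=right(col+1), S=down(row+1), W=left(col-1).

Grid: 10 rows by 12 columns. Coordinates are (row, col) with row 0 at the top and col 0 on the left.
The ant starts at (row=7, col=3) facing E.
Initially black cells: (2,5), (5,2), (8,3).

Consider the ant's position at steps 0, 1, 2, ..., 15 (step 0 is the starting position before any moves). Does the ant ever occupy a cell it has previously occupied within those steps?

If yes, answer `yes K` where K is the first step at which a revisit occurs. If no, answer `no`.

Step 1: on WHITE (7,3): turn R to S, flip to black, move to (8,3). |black|=4 — new cell
Step 2: on BLACK (8,3): turn L to E, flip to white, move to (8,4). |black|=3 — new cell
Step 3: on WHITE (8,4): turn R to S, flip to black, move to (9,4). |black|=4 — new cell
Step 4: on WHITE (9,4): turn R to W, flip to black, move to (9,3). |black|=5 — new cell
Step 5: on WHITE (9,3): turn R to N, flip to black, move to (8,3). |black|=6 — REVISIT

Answer: yes 5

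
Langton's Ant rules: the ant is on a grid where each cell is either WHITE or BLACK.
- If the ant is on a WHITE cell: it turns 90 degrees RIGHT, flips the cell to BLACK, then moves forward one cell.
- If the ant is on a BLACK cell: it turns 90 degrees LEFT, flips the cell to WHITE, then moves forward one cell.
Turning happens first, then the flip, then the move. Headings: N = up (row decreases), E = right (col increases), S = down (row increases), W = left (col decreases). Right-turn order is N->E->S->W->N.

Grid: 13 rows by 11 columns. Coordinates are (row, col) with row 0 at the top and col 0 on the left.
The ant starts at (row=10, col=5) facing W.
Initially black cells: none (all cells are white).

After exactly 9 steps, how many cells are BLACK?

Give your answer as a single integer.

Answer: 7

Derivation:
Step 1: on WHITE (10,5): turn R to N, flip to black, move to (9,5). |black|=1
Step 2: on WHITE (9,5): turn R to E, flip to black, move to (9,6). |black|=2
Step 3: on WHITE (9,6): turn R to S, flip to black, move to (10,6). |black|=3
Step 4: on WHITE (10,6): turn R to W, flip to black, move to (10,5). |black|=4
Step 5: on BLACK (10,5): turn L to S, flip to white, move to (11,5). |black|=3
Step 6: on WHITE (11,5): turn R to W, flip to black, move to (11,4). |black|=4
Step 7: on WHITE (11,4): turn R to N, flip to black, move to (10,4). |black|=5
Step 8: on WHITE (10,4): turn R to E, flip to black, move to (10,5). |black|=6
Step 9: on WHITE (10,5): turn R to S, flip to black, move to (11,5). |black|=7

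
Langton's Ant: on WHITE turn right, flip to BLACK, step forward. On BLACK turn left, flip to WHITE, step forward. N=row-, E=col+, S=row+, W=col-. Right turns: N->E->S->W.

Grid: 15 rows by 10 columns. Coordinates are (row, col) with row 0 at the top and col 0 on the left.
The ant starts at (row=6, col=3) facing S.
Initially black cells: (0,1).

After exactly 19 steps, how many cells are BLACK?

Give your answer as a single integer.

Step 1: on WHITE (6,3): turn R to W, flip to black, move to (6,2). |black|=2
Step 2: on WHITE (6,2): turn R to N, flip to black, move to (5,2). |black|=3
Step 3: on WHITE (5,2): turn R to E, flip to black, move to (5,3). |black|=4
Step 4: on WHITE (5,3): turn R to S, flip to black, move to (6,3). |black|=5
Step 5: on BLACK (6,3): turn L to E, flip to white, move to (6,4). |black|=4
Step 6: on WHITE (6,4): turn R to S, flip to black, move to (7,4). |black|=5
Step 7: on WHITE (7,4): turn R to W, flip to black, move to (7,3). |black|=6
Step 8: on WHITE (7,3): turn R to N, flip to black, move to (6,3). |black|=7
Step 9: on WHITE (6,3): turn R to E, flip to black, move to (6,4). |black|=8
Step 10: on BLACK (6,4): turn L to N, flip to white, move to (5,4). |black|=7
Step 11: on WHITE (5,4): turn R to E, flip to black, move to (5,5). |black|=8
Step 12: on WHITE (5,5): turn R to S, flip to black, move to (6,5). |black|=9
Step 13: on WHITE (6,5): turn R to W, flip to black, move to (6,4). |black|=10
Step 14: on WHITE (6,4): turn R to N, flip to black, move to (5,4). |black|=11
Step 15: on BLACK (5,4): turn L to W, flip to white, move to (5,3). |black|=10
Step 16: on BLACK (5,3): turn L to S, flip to white, move to (6,3). |black|=9
Step 17: on BLACK (6,3): turn L to E, flip to white, move to (6,4). |black|=8
Step 18: on BLACK (6,4): turn L to N, flip to white, move to (5,4). |black|=7
Step 19: on WHITE (5,4): turn R to E, flip to black, move to (5,5). |black|=8

Answer: 8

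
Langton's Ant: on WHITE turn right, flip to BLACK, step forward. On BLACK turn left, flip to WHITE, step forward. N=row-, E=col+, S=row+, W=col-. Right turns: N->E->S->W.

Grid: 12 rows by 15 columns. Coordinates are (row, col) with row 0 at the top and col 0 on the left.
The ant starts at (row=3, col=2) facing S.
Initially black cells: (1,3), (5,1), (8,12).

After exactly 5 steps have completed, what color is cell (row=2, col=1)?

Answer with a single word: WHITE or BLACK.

Step 1: on WHITE (3,2): turn R to W, flip to black, move to (3,1). |black|=4
Step 2: on WHITE (3,1): turn R to N, flip to black, move to (2,1). |black|=5
Step 3: on WHITE (2,1): turn R to E, flip to black, move to (2,2). |black|=6
Step 4: on WHITE (2,2): turn R to S, flip to black, move to (3,2). |black|=7
Step 5: on BLACK (3,2): turn L to E, flip to white, move to (3,3). |black|=6

Answer: BLACK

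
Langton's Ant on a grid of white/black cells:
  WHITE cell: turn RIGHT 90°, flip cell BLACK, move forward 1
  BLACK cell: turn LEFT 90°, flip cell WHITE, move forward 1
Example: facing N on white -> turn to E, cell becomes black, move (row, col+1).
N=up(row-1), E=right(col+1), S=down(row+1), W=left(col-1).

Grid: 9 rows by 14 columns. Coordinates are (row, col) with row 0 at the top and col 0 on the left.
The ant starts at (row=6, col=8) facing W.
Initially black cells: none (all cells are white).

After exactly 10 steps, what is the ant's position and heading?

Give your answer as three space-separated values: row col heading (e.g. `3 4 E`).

Step 1: on WHITE (6,8): turn R to N, flip to black, move to (5,8). |black|=1
Step 2: on WHITE (5,8): turn R to E, flip to black, move to (5,9). |black|=2
Step 3: on WHITE (5,9): turn R to S, flip to black, move to (6,9). |black|=3
Step 4: on WHITE (6,9): turn R to W, flip to black, move to (6,8). |black|=4
Step 5: on BLACK (6,8): turn L to S, flip to white, move to (7,8). |black|=3
Step 6: on WHITE (7,8): turn R to W, flip to black, move to (7,7). |black|=4
Step 7: on WHITE (7,7): turn R to N, flip to black, move to (6,7). |black|=5
Step 8: on WHITE (6,7): turn R to E, flip to black, move to (6,8). |black|=6
Step 9: on WHITE (6,8): turn R to S, flip to black, move to (7,8). |black|=7
Step 10: on BLACK (7,8): turn L to E, flip to white, move to (7,9). |black|=6

Answer: 7 9 E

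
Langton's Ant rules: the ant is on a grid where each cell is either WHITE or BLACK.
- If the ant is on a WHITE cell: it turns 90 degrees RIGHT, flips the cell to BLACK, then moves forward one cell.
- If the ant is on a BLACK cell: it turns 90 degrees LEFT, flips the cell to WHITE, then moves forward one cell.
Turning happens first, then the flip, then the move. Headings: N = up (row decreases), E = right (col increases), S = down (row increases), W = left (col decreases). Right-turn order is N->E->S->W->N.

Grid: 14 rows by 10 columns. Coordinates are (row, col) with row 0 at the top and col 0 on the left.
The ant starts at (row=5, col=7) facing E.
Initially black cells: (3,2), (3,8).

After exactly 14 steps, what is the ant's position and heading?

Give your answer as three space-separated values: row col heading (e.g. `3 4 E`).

Step 1: on WHITE (5,7): turn R to S, flip to black, move to (6,7). |black|=3
Step 2: on WHITE (6,7): turn R to W, flip to black, move to (6,6). |black|=4
Step 3: on WHITE (6,6): turn R to N, flip to black, move to (5,6). |black|=5
Step 4: on WHITE (5,6): turn R to E, flip to black, move to (5,7). |black|=6
Step 5: on BLACK (5,7): turn L to N, flip to white, move to (4,7). |black|=5
Step 6: on WHITE (4,7): turn R to E, flip to black, move to (4,8). |black|=6
Step 7: on WHITE (4,8): turn R to S, flip to black, move to (5,8). |black|=7
Step 8: on WHITE (5,8): turn R to W, flip to black, move to (5,7). |black|=8
Step 9: on WHITE (5,7): turn R to N, flip to black, move to (4,7). |black|=9
Step 10: on BLACK (4,7): turn L to W, flip to white, move to (4,6). |black|=8
Step 11: on WHITE (4,6): turn R to N, flip to black, move to (3,6). |black|=9
Step 12: on WHITE (3,6): turn R to E, flip to black, move to (3,7). |black|=10
Step 13: on WHITE (3,7): turn R to S, flip to black, move to (4,7). |black|=11
Step 14: on WHITE (4,7): turn R to W, flip to black, move to (4,6). |black|=12

Answer: 4 6 W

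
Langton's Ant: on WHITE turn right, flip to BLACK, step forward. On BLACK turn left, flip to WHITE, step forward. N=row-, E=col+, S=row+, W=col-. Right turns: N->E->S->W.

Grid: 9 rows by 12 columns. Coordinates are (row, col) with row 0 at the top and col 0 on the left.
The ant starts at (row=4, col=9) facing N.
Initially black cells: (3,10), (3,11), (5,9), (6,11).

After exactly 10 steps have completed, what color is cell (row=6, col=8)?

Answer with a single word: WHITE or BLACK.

Step 1: on WHITE (4,9): turn R to E, flip to black, move to (4,10). |black|=5
Step 2: on WHITE (4,10): turn R to S, flip to black, move to (5,10). |black|=6
Step 3: on WHITE (5,10): turn R to W, flip to black, move to (5,9). |black|=7
Step 4: on BLACK (5,9): turn L to S, flip to white, move to (6,9). |black|=6
Step 5: on WHITE (6,9): turn R to W, flip to black, move to (6,8). |black|=7
Step 6: on WHITE (6,8): turn R to N, flip to black, move to (5,8). |black|=8
Step 7: on WHITE (5,8): turn R to E, flip to black, move to (5,9). |black|=9
Step 8: on WHITE (5,9): turn R to S, flip to black, move to (6,9). |black|=10
Step 9: on BLACK (6,9): turn L to E, flip to white, move to (6,10). |black|=9
Step 10: on WHITE (6,10): turn R to S, flip to black, move to (7,10). |black|=10

Answer: BLACK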